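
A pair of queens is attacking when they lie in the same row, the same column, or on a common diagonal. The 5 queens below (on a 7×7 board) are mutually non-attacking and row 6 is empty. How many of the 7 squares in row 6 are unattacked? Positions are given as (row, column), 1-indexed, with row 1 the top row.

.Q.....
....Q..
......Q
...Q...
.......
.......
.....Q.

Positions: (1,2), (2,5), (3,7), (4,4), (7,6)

1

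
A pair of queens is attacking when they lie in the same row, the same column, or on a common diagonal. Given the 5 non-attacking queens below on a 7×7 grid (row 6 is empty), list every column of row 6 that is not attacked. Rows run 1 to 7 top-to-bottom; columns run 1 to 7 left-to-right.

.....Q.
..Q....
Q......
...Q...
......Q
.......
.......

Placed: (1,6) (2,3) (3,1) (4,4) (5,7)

(1,6) attacks row 6 at column 6 and diagonals 1.
(2,3) attacks row 6 at column 3 and diagonals 7.
(3,1) attacks row 6 at column 1 and diagonals 4.
(4,4) attacks row 6 at column 4 and diagonals 2, 6.
(5,7) attacks row 6 at column 7 and diagonals 6.
Attacked columns: {1, 2, 3, 4, 6, 7}. Safe: {5}.

columns 5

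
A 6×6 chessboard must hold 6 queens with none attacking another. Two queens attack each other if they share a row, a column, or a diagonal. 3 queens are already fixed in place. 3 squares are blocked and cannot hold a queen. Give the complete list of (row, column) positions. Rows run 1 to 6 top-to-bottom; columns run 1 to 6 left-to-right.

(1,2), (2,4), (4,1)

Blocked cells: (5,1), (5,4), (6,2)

(1,2) (2,4) (3,6) (4,1) (5,3) (6,5)

Row 3: attacked by (1,2)→{2,4}; (2,4)→{3,4,5}; (4,1)→{1,2}. Safe: 6. Place at column 6.
Row 5: attacked by (1,2)→{2,6}; (2,4)→{1,4}; (3,6)→{4,6}; (4,1)→{1,2}. Blocked: 1,4. Safe: 3, 5. Place at column 3.
Row 6: attacked by (1,2)→{2}; (2,4)→{4}; (3,6)→{3,6}; (4,1)→{1,3}; (5,3)→{2,3,4}. Blocked: 2. Safe: 5. Place at column 5.
Columns [2, 4, 6, 1, 3, 5], r−c [-1, -2, -3, 3, 2, 1], r+c [3, 6, 9, 5, 8, 11] are all distinct, so no two queens attack.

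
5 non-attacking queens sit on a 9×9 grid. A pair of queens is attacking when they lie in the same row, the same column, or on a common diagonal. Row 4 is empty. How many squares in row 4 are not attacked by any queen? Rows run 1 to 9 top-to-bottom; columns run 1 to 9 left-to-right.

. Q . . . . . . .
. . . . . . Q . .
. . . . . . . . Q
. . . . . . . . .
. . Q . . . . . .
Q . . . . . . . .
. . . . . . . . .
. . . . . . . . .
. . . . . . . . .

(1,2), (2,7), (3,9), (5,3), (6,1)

(1,2) attacks row 4 at column 2 and diagonals 5.
(2,7) attacks row 4 at column 7 and diagonals 5, 9.
(3,9) attacks row 4 at column 9 and diagonals 8.
(5,3) attacks row 4 at column 3 and diagonals 2, 4.
(6,1) attacks row 4 at column 1 and diagonals 3.
Attacked columns: {1, 2, 3, 4, 5, 7, 8, 9}. Safe: {6}.

1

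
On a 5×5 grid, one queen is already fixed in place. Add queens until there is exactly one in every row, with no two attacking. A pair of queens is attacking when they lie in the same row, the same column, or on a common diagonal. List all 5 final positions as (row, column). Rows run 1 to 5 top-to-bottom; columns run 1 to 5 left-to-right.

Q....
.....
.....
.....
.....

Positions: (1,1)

Row 2: attacked by (1,1)→{1,2}. Safe: 3, 4, 5. Place at column 3.
Row 3: attacked by (1,1)→{1,3}; (2,3)→{2,3,4}. Safe: 5. Place at column 5.
Row 4: attacked by (1,1)→{1,4}; (2,3)→{1,3,5}; (3,5)→{4,5}. Safe: 2. Place at column 2.
Row 5: attacked by (1,1)→{1,5}; (2,3)→{3}; (3,5)→{3,5}; (4,2)→{1,2,3}. Safe: 4. Place at column 4.
Columns [1, 3, 5, 2, 4], r−c [0, -1, -2, 2, 1], r+c [2, 5, 8, 6, 9] are all distinct, so no two queens attack.

(1,1) (2,3) (3,5) (4,2) (5,4)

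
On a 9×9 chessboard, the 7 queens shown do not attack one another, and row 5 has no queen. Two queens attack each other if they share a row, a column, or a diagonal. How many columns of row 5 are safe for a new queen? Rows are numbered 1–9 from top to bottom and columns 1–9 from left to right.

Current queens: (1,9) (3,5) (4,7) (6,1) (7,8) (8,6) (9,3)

1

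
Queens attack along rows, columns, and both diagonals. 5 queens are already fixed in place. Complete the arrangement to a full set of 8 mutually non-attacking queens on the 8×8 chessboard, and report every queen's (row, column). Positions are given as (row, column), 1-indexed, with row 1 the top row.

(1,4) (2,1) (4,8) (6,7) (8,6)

Row 3: attacked by (1,4)→{2,4,6}; (2,1)→{1,2}; (4,8)→{7,8}; (6,7)→{4,7}; (8,6)→{1,6}. Safe: 3, 5. Place at column 5.
Row 5: attacked by (1,4)→{4,8}; (2,1)→{1,4}; (3,5)→{3,5,7}; (4,8)→{7,8}; (6,7)→{6,7,8}; (8,6)→{3,6}. Safe: 2. Place at column 2.
Row 7: attacked by (1,4)→{4}; (2,1)→{1,6}; (3,5)→{1,5}; (4,8)→{5,8}; (5,2)→{2,4}; (6,7)→{6,7,8}; (8,6)→{5,6,7}. Safe: 3. Place at column 3.
Columns [4, 1, 5, 8, 2, 7, 3, 6], r−c [-3, 1, -2, -4, 3, -1, 4, 2], r+c [5, 3, 8, 12, 7, 13, 10, 14] are all distinct, so no two queens attack.

(1,4) (2,1) (3,5) (4,8) (5,2) (6,7) (7,3) (8,6)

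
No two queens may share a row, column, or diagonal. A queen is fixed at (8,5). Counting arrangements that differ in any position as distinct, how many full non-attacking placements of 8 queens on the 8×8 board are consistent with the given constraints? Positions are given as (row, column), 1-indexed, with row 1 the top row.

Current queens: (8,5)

Branch on row 1: col 1 → 1; col 2 → 3; col 3 → 4; col 4 → 3; col 6 → 3; col 7 → 3; col 8 → 1.
Sum: 1 + 3 + 4 + 3 + 3 + 3 + 1 = 18.

18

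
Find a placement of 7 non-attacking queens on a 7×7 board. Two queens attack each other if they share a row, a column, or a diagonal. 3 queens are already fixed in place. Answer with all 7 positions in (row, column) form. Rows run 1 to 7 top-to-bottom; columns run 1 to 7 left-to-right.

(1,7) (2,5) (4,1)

(1,7) (2,5) (3,3) (4,1) (5,6) (6,4) (7,2)

Row 3: attacked by (1,7)→{5,7}; (2,5)→{4,5,6}; (4,1)→{1,2}. Safe: 3. Place at column 3.
Row 5: attacked by (1,7)→{3,7}; (2,5)→{2,5}; (3,3)→{1,3,5}; (4,1)→{1,2}. Safe: 4, 6. Place at column 6.
Row 6: attacked by (1,7)→{2,7}; (2,5)→{1,5}; (3,3)→{3,6}; (4,1)→{1,3}; (5,6)→{5,6,7}. Safe: 4. Place at column 4.
Row 7: attacked by (1,7)→{1,7}; (2,5)→{5}; (3,3)→{3,7}; (4,1)→{1,4}; (5,6)→{4,6}; (6,4)→{3,4,5}. Safe: 2. Place at column 2.
Columns [7, 5, 3, 1, 6, 4, 2], r−c [-6, -3, 0, 3, -1, 2, 5], r+c [8, 7, 6, 5, 11, 10, 9] are all distinct, so no two queens attack.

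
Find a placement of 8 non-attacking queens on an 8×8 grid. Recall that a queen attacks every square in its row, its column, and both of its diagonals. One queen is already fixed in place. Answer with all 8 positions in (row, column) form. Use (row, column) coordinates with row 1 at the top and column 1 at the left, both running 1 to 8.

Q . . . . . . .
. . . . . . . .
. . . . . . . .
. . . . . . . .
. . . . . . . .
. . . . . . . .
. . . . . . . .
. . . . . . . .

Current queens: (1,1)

Row 2: attacked by (1,1)→{1,2}. Safe: 3, 4, 5, 6, 7, 8. Place at column 5.
Row 3: attacked by (1,1)→{1,3}; (2,5)→{4,5,6}. Safe: 2, 7, 8. Place at column 8.
Row 4: attacked by (1,1)→{1,4}; (2,5)→{3,5,7}; (3,8)→{7,8}. Safe: 2, 6. Place at column 6.
Row 5: attacked by (1,1)→{1,5}; (2,5)→{2,5,8}; (3,8)→{6,8}; (4,6)→{5,6,7}. Safe: 3, 4. Place at column 3.
Row 6: attacked by (1,1)→{1,6}; (2,5)→{1,5}; (3,8)→{5,8}; (4,6)→{4,6,8}; (5,3)→{2,3,4}. Safe: 7. Place at column 7.
Row 7: attacked by (1,1)→{1,7}; (2,5)→{5}; (3,8)→{4,8}; (4,6)→{3,6}; (5,3)→{1,3,5}; (6,7)→{6,7,8}. Safe: 2. Place at column 2.
Row 8: attacked by (1,1)→{1,8}; (2,5)→{5}; (3,8)→{3,8}; (4,6)→{2,6}; (5,3)→{3,6}; (6,7)→{5,7}; (7,2)→{1,2,3}. Safe: 4. Place at column 4.
Columns [1, 5, 8, 6, 3, 7, 2, 4], r−c [0, -3, -5, -2, 2, -1, 5, 4], r+c [2, 7, 11, 10, 8, 13, 9, 12] are all distinct, so no two queens attack.

(1,1) (2,5) (3,8) (4,6) (5,3) (6,7) (7,2) (8,4)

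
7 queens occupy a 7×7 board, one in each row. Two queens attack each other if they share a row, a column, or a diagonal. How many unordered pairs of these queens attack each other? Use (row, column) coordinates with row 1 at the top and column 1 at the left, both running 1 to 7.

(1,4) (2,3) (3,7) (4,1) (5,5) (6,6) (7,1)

6

Same column: (4,1)–(7,1) (column 1).
Same diagonal: (1,4)–(2,3) (|1−2| = |4−3| = 1); (1,4)–(4,1) (|1−4| = |4−1| = 3); (2,3)–(4,1) (|2−4| = |3−1| = 2); (3,7)–(5,5) (|3−5| = |7−5| = 2); (5,5)–(6,6) (|5−6| = |5−6| = 1).
Total attacking pairs: 6.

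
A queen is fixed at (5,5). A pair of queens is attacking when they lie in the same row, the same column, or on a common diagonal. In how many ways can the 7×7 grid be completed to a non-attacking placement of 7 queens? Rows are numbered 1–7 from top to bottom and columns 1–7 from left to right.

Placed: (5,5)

Branch on row 1: col 2 → 1; col 3 → 2; col 4 → 1; col 6 → 1; col 7 → 1.
Sum: 1 + 2 + 1 + 1 + 1 = 6.

6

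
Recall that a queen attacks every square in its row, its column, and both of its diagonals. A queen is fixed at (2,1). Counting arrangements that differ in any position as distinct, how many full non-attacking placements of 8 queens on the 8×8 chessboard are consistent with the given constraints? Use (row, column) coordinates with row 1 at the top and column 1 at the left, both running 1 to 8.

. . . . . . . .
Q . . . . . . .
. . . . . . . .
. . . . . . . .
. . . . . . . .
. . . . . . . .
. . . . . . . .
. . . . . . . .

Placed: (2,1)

8

Branch on row 1: col 3 → 1; col 4 → 2; col 5 → 3; col 6 → 1; col 7 → 1; col 8 → 0.
Sum: 1 + 2 + 3 + 1 + 1 + 0 = 8.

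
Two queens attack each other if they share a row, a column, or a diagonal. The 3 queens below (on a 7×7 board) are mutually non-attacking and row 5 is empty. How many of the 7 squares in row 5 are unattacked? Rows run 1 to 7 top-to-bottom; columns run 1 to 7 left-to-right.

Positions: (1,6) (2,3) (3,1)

(1,6) attacks row 5 at column 6 and diagonals 2.
(2,3) attacks row 5 at column 3 and diagonals 6.
(3,1) attacks row 5 at column 1 and diagonals 3.
Attacked columns: {1, 2, 3, 6}. Safe: {4, 5, 7}.

3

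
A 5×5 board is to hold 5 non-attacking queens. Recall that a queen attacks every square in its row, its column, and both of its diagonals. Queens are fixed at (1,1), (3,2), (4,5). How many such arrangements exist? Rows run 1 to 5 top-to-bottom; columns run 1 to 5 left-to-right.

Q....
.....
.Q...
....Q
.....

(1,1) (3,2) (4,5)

1

Branch on row 2: col 4 → 1.
Sum: 1 = 1.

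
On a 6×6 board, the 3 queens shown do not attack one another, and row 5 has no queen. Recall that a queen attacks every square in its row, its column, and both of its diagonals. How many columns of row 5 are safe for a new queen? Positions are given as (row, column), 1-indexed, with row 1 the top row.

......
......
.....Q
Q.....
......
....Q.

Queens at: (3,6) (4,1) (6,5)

(3,6) attacks row 5 at column 6 and diagonals 4.
(4,1) attacks row 5 at column 1 and diagonals 2.
(6,5) attacks row 5 at column 5 and diagonals 4, 6.
Attacked columns: {1, 2, 4, 5, 6}. Safe: {3}.

1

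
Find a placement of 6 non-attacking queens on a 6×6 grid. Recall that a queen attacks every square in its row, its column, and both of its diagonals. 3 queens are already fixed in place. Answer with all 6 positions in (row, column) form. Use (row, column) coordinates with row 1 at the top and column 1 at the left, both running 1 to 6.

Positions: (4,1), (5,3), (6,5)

Row 1: attacked by (4,1)→{1,4}; (5,3)→{3}; (6,5)→{5}. Safe: 2, 6. Place at column 2.
Row 2: attacked by (1,2)→{1,2,3}; (4,1)→{1,3}; (5,3)→{3,6}; (6,5)→{1,5}. Safe: 4. Place at column 4.
Row 3: attacked by (1,2)→{2,4}; (2,4)→{3,4,5}; (4,1)→{1,2}; (5,3)→{1,3,5}; (6,5)→{2,5}. Safe: 6. Place at column 6.
Columns [2, 4, 6, 1, 3, 5], r−c [-1, -2, -3, 3, 2, 1], r+c [3, 6, 9, 5, 8, 11] are all distinct, so no two queens attack.

(1,2) (2,4) (3,6) (4,1) (5,3) (6,5)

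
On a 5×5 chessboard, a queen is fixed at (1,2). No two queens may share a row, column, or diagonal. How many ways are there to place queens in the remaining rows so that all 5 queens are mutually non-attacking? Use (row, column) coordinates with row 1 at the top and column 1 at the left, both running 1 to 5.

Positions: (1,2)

2

Branch on row 2: col 4 → 1; col 5 → 1.
Sum: 1 + 1 = 2.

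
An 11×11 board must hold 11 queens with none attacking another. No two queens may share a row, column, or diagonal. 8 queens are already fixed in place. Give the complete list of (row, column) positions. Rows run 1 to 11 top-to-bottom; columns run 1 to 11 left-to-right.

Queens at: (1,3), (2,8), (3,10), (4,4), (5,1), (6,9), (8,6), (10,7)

(1,3) (2,8) (3,10) (4,4) (5,1) (6,9) (7,11) (8,6) (9,2) (10,7) (11,5)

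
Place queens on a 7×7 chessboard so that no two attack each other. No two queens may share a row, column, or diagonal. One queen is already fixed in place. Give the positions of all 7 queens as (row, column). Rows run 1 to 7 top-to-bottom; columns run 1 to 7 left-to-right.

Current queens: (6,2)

(1,6) (2,1) (3,3) (4,5) (5,7) (6,2) (7,4)

Row 1: attacked by (6,2)→{2,7}. Safe: 1, 3, 4, 5, 6. Place at column 6.
Row 2: attacked by (1,6)→{5,6,7}; (6,2)→{2,6}. Safe: 1, 3, 4. Place at column 1.
Row 3: attacked by (1,6)→{4,6}; (2,1)→{1,2}; (6,2)→{2,5}. Safe: 3, 7. Place at column 3.
Row 4: attacked by (1,6)→{3,6}; (2,1)→{1,3}; (3,3)→{2,3,4}; (6,2)→{2,4}. Safe: 5, 7. Place at column 5.
Row 5: attacked by (1,6)→{2,6}; (2,1)→{1,4}; (3,3)→{1,3,5}; (4,5)→{4,5,6}; (6,2)→{1,2,3}. Safe: 7. Place at column 7.
Row 7: attacked by (1,6)→{6}; (2,1)→{1,6}; (3,3)→{3,7}; (4,5)→{2,5}; (5,7)→{5,7}; (6,2)→{1,2,3}. Safe: 4. Place at column 4.
Columns [6, 1, 3, 5, 7, 2, 4], r−c [-5, 1, 0, -1, -2, 4, 3], r+c [7, 3, 6, 9, 12, 8, 11] are all distinct, so no two queens attack.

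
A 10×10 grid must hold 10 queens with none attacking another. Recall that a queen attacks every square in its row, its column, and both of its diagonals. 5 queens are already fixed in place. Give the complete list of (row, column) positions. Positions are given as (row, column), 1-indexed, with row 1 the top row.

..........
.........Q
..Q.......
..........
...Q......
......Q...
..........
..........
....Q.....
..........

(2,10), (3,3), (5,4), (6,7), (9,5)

(1,6) (2,10) (3,3) (4,1) (5,4) (6,7) (7,9) (8,2) (9,5) (10,8)

Row 1: attacked by (2,10)→{9,10}; (3,3)→{1,3,5}; (5,4)→{4,8}; (6,7)→{2,7}; (9,5)→{5}. Safe: 6. Place at column 6.
Row 4: attacked by (1,6)→{3,6,9}; (2,10)→{8,10}; (3,3)→{2,3,4}; (5,4)→{3,4,5}; (6,7)→{5,7,9}; (9,5)→{5,10}. Safe: 1. Place at column 1.
Row 7: attacked by (1,6)→{6}; (2,10)→{5,10}; (3,3)→{3,7}; (4,1)→{1,4}; (5,4)→{2,4,6}; (6,7)→{6,7,8}; (9,5)→{3,5,7}. Safe: 9. Place at column 9.
Row 8: attacked by (1,6)→{6}; (2,10)→{4,10}; (3,3)→{3,8}; (4,1)→{1,5}; (5,4)→{1,4,7}; (6,7)→{5,7,9}; (7,9)→{8,9,10}; (9,5)→{4,5,6}. Safe: 2. Place at column 2.
Row 10: attacked by (1,6)→{6}; (2,10)→{2,10}; (3,3)→{3,10}; (4,1)→{1,7}; (5,4)→{4,9}; (6,7)→{3,7}; (7,9)→{6,9}; (8,2)→{2,4}; (9,5)→{4,5,6}. Safe: 8. Place at column 8.
Columns [6, 10, 3, 1, 4, 7, 9, 2, 5, 8], r−c [-5, -8, 0, 3, 1, -1, -2, 6, 4, 2], r+c [7, 12, 6, 5, 9, 13, 16, 10, 14, 18] are all distinct, so no two queens attack.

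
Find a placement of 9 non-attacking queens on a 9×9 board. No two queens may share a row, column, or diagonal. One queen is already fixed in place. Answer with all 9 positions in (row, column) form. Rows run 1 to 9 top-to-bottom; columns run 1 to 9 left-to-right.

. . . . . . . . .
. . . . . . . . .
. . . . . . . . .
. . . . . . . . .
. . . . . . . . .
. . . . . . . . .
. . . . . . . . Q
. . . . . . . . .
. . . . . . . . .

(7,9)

(1,2) (2,6) (3,3) (4,1) (5,8) (6,4) (7,9) (8,7) (9,5)

Row 1: attacked by (7,9)→{3,9}. Safe: 1, 2, 4, 5, 6, 7, 8. Place at column 2.
Row 2: attacked by (1,2)→{1,2,3}; (7,9)→{4,9}. Safe: 5, 6, 7, 8. Place at column 6.
Row 3: attacked by (1,2)→{2,4}; (2,6)→{5,6,7}; (7,9)→{5,9}. Safe: 1, 3, 8. Place at column 3.
Row 4: attacked by (1,2)→{2,5}; (2,6)→{4,6,8}; (3,3)→{2,3,4}; (7,9)→{6,9}. Safe: 1, 7. Place at column 1.
Row 5: attacked by (1,2)→{2,6}; (2,6)→{3,6,9}; (3,3)→{1,3,5}; (4,1)→{1,2}; (7,9)→{7,9}. Safe: 4, 8. Place at column 8.
Row 6: attacked by (1,2)→{2,7}; (2,6)→{2,6}; (3,3)→{3,6}; (4,1)→{1,3}; (5,8)→{7,8,9}; (7,9)→{8,9}. Safe: 4, 5. Place at column 4.
Row 8: attacked by (1,2)→{2,9}; (2,6)→{6}; (3,3)→{3,8}; (4,1)→{1,5}; (5,8)→{5,8}; (6,4)→{2,4,6}; (7,9)→{8,9}. Safe: 7. Place at column 7.
Row 9: attacked by (1,2)→{2}; (2,6)→{6}; (3,3)→{3,9}; (4,1)→{1,6}; (5,8)→{4,8}; (6,4)→{1,4,7}; (7,9)→{7,9}; (8,7)→{6,7,8}. Safe: 5. Place at column 5.
Columns [2, 6, 3, 1, 8, 4, 9, 7, 5], r−c [-1, -4, 0, 3, -3, 2, -2, 1, 4], r+c [3, 8, 6, 5, 13, 10, 16, 15, 14] are all distinct, so no two queens attack.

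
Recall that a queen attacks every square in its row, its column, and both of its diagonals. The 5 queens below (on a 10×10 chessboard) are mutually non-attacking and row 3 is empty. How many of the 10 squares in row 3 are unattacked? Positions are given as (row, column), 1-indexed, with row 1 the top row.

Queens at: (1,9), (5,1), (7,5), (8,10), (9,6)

(1,9) attacks row 3 at column 9 and diagonals 7.
(5,1) attacks row 3 at column 1 and diagonals 3.
(7,5) attacks row 3 at column 5 and diagonals 1, 9.
(8,10) attacks row 3 at column 10 and diagonals 5.
(9,6) attacks row 3 at column 6.
Attacked columns: {1, 3, 5, 6, 7, 9, 10}. Safe: {2, 4, 8}.

3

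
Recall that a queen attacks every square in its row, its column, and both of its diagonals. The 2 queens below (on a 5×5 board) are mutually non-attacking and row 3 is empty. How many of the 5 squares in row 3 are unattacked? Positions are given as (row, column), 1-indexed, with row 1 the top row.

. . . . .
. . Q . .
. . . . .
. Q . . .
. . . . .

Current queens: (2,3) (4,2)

1

(2,3) attacks row 3 at column 3 and diagonals 2, 4.
(4,2) attacks row 3 at column 2 and diagonals 1, 3.
Attacked columns: {1, 2, 3, 4}. Safe: {5}.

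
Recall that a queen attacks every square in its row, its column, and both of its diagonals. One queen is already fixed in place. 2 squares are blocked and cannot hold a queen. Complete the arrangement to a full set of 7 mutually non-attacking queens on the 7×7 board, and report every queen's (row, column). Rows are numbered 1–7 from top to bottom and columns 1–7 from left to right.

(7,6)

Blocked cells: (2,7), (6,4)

Row 1: attacked by (7,6)→{6}. Safe: 1, 2, 3, 4, 5, 7. Place at column 4.
Row 2: attacked by (1,4)→{3,4,5}; (7,6)→{1,6}. Blocked: 7. Safe: 2. Place at column 2.
Row 3: attacked by (1,4)→{2,4,6}; (2,2)→{1,2,3}; (7,6)→{2,6}. Safe: 5, 7. Place at column 7.
Row 4: attacked by (1,4)→{1,4,7}; (2,2)→{2,4}; (3,7)→{6,7}; (7,6)→{3,6}. Safe: 5. Place at column 5.
Row 5: attacked by (1,4)→{4}; (2,2)→{2,5}; (3,7)→{5,7}; (4,5)→{4,5,6}; (7,6)→{4,6}. Safe: 1, 3. Place at column 3.
Row 6: attacked by (1,4)→{4}; (2,2)→{2,6}; (3,7)→{4,7}; (4,5)→{3,5,7}; (5,3)→{2,3,4}; (7,6)→{5,6,7}. Blocked: 4. Safe: 1. Place at column 1.
Columns [4, 2, 7, 5, 3, 1, 6], r−c [-3, 0, -4, -1, 2, 5, 1], r+c [5, 4, 10, 9, 8, 7, 13] are all distinct, so no two queens attack.

(1,4) (2,2) (3,7) (4,5) (5,3) (6,1) (7,6)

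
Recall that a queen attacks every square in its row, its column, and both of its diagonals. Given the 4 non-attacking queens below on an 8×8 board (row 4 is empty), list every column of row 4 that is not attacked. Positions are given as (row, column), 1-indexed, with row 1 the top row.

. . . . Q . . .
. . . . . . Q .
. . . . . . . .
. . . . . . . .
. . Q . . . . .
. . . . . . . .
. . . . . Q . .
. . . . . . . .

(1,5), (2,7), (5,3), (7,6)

(1,5) attacks row 4 at column 5 and diagonals 2, 8.
(2,7) attacks row 4 at column 7 and diagonals 5.
(5,3) attacks row 4 at column 3 and diagonals 2, 4.
(7,6) attacks row 4 at column 6 and diagonals 3.
Attacked columns: {2, 3, 4, 5, 6, 7, 8}. Safe: {1}.

columns 1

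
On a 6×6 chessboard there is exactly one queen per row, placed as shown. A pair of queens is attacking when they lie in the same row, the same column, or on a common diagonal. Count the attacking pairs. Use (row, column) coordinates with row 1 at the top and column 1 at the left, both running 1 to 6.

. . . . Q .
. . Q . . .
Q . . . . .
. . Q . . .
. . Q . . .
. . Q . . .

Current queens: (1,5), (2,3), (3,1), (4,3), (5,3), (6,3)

Same column: (2,3)–(4,3) (column 3); (2,3)–(5,3) (column 3); (2,3)–(6,3) (column 3); (4,3)–(5,3) (column 3); (4,3)–(6,3) (column 3); (5,3)–(6,3) (column 3).
Same diagonal: (3,1)–(5,3) (|3−5| = |1−3| = 2).
Total attacking pairs: 7.

7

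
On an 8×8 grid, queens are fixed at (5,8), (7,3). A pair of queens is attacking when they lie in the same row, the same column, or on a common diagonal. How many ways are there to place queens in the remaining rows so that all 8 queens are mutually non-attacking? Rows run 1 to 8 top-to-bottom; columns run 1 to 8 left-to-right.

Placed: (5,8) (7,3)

Branch on row 1: col 1 → 0; col 2 → 0; col 5 → 1; col 6 → 0; col 7 → 2.
Sum: 0 + 0 + 1 + 0 + 2 = 3.

3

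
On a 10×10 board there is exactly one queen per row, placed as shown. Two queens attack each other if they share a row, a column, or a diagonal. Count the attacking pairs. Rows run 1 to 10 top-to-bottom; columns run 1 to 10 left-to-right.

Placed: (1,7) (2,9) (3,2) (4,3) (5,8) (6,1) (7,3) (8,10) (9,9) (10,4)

5

Same column: (2,9)–(9,9) (column 9); (4,3)–(7,3) (column 3).
Same diagonal: (3,2)–(4,3) (|3−4| = |2−3| = 1); (4,3)–(6,1) (|4−6| = |3−1| = 2); (8,10)–(9,9) (|8−9| = |10−9| = 1).
Total attacking pairs: 5.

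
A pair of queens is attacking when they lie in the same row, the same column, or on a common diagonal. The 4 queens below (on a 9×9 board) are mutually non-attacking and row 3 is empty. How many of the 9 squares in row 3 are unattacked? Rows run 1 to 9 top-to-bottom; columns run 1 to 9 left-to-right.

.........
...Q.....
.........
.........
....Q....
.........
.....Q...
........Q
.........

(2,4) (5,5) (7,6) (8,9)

(2,4) attacks row 3 at column 4 and diagonals 3, 5.
(5,5) attacks row 3 at column 5 and diagonals 3, 7.
(7,6) attacks row 3 at column 6 and diagonals 2.
(8,9) attacks row 3 at column 9 and diagonals 4.
Attacked columns: {2, 3, 4, 5, 6, 7, 9}. Safe: {1, 8}.

2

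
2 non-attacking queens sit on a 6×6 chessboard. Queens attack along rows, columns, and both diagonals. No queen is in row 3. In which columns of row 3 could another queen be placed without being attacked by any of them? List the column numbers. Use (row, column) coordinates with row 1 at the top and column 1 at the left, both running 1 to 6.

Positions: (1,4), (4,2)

columns 5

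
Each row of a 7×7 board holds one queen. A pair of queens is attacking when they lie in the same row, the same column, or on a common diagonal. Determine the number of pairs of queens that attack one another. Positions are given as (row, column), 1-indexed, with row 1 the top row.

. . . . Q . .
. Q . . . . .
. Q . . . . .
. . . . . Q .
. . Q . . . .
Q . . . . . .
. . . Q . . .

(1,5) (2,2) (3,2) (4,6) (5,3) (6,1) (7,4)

1

Same column: (2,2)–(3,2) (column 2).
Total attacking pairs: 1.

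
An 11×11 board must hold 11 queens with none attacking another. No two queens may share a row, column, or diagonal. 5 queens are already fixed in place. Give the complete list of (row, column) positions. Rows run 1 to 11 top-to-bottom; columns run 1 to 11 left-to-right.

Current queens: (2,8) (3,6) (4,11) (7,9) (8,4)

Row 1: attacked by (2,8)→{7,8,9}; (3,6)→{4,6,8}; (4,11)→{8,11}; (7,9)→{3,9}; (8,4)→{4,11}. Safe: 1, 2, 5, 10. Place at column 1.
Row 5: attacked by (1,1)→{1,5}; (2,8)→{5,8,11}; (3,6)→{4,6,8}; (4,11)→{10,11}; (7,9)→{7,9,11}; (8,4)→{1,4,7}. Safe: 2, 3. Place at column 3.
Row 6: attacked by (1,1)→{1,6}; (2,8)→{4,8}; (3,6)→{3,6,9}; (4,11)→{9,11}; (5,3)→{2,3,4}; (7,9)→{8,9,10}; (8,4)→{2,4,6}. Safe: 5, 7. Place at column 5.
Row 9: attacked by (1,1)→{1,9}; (2,8)→{1,8}; (3,6)→{6}; (4,11)→{6,11}; (5,3)→{3,7}; (6,5)→{2,5,8}; (7,9)→{7,9,11}; (8,4)→{3,4,5}. Safe: 10. Place at column 10.
Row 10: attacked by (1,1)→{1,10}; (2,8)→{8}; (3,6)→{6}; (4,11)→{5,11}; (5,3)→{3,8}; (6,5)→{1,5,9}; (7,9)→{6,9}; (8,4)→{2,4,6}; (9,10)→{9,10,11}. Safe: 7. Place at column 7.
Row 11: attacked by (1,1)→{1,11}; (2,8)→{8}; (3,6)→{6}; (4,11)→{4,11}; (5,3)→{3,9}; (6,5)→{5,10}; (7,9)→{5,9}; (8,4)→{1,4,7}; (9,10)→{8,10}; (10,7)→{6,7,8}. Safe: 2. Place at column 2.
Columns [1, 8, 6, 11, 3, 5, 9, 4, 10, 7, 2], r−c [0, -6, -3, -7, 2, 1, -2, 4, -1, 3, 9], r+c [2, 10, 9, 15, 8, 11, 16, 12, 19, 17, 13] are all distinct, so no two queens attack.

(1,1) (2,8) (3,6) (4,11) (5,3) (6,5) (7,9) (8,4) (9,10) (10,7) (11,2)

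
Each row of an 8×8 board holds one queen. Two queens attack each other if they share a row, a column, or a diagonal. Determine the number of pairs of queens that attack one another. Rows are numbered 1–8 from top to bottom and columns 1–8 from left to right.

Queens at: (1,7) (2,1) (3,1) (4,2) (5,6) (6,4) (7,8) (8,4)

6

Same column: (2,1)–(3,1) (column 1); (6,4)–(8,4) (column 4).
Same diagonal: (3,1)–(4,2) (|3−4| = |1−2| = 1); (3,1)–(6,4) (|3−6| = |1−4| = 3); (4,2)–(6,4) (|4−6| = |2−4| = 2); (5,6)–(7,8) (|5−7| = |6−8| = 2).
Total attacking pairs: 6.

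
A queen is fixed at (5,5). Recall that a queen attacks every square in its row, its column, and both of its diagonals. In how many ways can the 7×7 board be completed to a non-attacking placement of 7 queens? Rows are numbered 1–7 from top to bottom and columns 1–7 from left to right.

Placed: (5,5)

6

Branch on row 1: col 2 → 1; col 3 → 2; col 4 → 1; col 6 → 1; col 7 → 1.
Sum: 1 + 2 + 1 + 1 + 1 = 6.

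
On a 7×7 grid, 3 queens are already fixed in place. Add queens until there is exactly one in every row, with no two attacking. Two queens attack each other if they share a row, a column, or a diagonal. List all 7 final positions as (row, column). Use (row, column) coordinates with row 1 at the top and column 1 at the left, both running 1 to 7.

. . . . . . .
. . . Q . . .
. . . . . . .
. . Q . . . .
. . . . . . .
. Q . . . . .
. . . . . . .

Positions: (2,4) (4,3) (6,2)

Row 1: attacked by (2,4)→{3,4,5}; (4,3)→{3,6}; (6,2)→{2,7}. Safe: 1. Place at column 1.
Row 3: attacked by (1,1)→{1,3}; (2,4)→{3,4,5}; (4,3)→{2,3,4}; (6,2)→{2,5}. Safe: 6, 7. Place at column 7.
Row 5: attacked by (1,1)→{1,5}; (2,4)→{1,4,7}; (3,7)→{5,7}; (4,3)→{2,3,4}; (6,2)→{1,2,3}. Safe: 6. Place at column 6.
Row 7: attacked by (1,1)→{1,7}; (2,4)→{4}; (3,7)→{3,7}; (4,3)→{3,6}; (5,6)→{4,6}; (6,2)→{1,2,3}. Safe: 5. Place at column 5.
Columns [1, 4, 7, 3, 6, 2, 5], r−c [0, -2, -4, 1, -1, 4, 2], r+c [2, 6, 10, 7, 11, 8, 12] are all distinct, so no two queens attack.

(1,1) (2,4) (3,7) (4,3) (5,6) (6,2) (7,5)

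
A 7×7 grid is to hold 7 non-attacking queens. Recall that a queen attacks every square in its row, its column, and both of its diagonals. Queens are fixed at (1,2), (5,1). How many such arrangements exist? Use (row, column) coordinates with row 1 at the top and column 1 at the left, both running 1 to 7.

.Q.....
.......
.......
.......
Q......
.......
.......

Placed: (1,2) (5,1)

Branch on row 2: col 5 → 1; col 6 → 0; col 7 → 1.
Sum: 1 + 0 + 1 = 2.

2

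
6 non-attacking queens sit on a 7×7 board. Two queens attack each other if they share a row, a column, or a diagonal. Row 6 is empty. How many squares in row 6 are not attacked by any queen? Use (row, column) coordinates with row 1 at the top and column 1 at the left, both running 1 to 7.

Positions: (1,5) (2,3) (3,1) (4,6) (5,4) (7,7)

(1,5) attacks row 6 at column 5.
(2,3) attacks row 6 at column 3 and diagonals 7.
(3,1) attacks row 6 at column 1 and diagonals 4.
(4,6) attacks row 6 at column 6 and diagonals 4.
(5,4) attacks row 6 at column 4 and diagonals 3, 5.
(7,7) attacks row 6 at column 7 and diagonals 6.
Attacked columns: {1, 3, 4, 5, 6, 7}. Safe: {2}.

1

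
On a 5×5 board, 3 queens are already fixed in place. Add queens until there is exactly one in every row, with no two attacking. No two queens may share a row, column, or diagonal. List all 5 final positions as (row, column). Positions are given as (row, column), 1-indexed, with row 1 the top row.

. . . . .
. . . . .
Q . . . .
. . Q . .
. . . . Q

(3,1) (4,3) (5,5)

(1,2) (2,4) (3,1) (4,3) (5,5)

Row 1: attacked by (3,1)→{1,3}; (4,3)→{3}; (5,5)→{1,5}. Safe: 2, 4. Place at column 2.
Row 2: attacked by (1,2)→{1,2,3}; (3,1)→{1,2}; (4,3)→{1,3,5}; (5,5)→{2,5}. Safe: 4. Place at column 4.
Columns [2, 4, 1, 3, 5], r−c [-1, -2, 2, 1, 0], r+c [3, 6, 4, 7, 10] are all distinct, so no two queens attack.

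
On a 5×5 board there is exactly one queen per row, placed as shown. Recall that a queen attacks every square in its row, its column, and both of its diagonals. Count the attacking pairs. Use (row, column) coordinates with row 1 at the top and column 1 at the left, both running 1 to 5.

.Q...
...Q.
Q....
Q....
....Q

Same column: (3,1)–(4,1) (column 1).
Total attacking pairs: 1.

1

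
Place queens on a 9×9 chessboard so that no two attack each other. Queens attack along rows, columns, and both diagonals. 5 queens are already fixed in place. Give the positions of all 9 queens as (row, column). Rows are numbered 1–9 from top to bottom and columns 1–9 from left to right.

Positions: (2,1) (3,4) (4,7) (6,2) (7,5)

Row 1: attacked by (2,1)→{1,2}; (3,4)→{2,4,6}; (4,7)→{4,7}; (6,2)→{2,7}; (7,5)→{5}. Safe: 3, 8, 9. Place at column 3.
Row 5: attacked by (1,3)→{3,7}; (2,1)→{1,4}; (3,4)→{2,4,6}; (4,7)→{6,7,8}; (6,2)→{1,2,3}; (7,5)→{3,5,7}. Safe: 9. Place at column 9.
Row 8: attacked by (1,3)→{3}; (2,1)→{1,7}; (3,4)→{4,9}; (4,7)→{3,7}; (5,9)→{6,9}; (6,2)→{2,4}; (7,5)→{4,5,6}. Safe: 8. Place at column 8.
Row 9: attacked by (1,3)→{3}; (2,1)→{1,8}; (3,4)→{4}; (4,7)→{2,7}; (5,9)→{5,9}; (6,2)→{2,5}; (7,5)→{3,5,7}; (8,8)→{7,8,9}. Safe: 6. Place at column 6.
Columns [3, 1, 4, 7, 9, 2, 5, 8, 6], r−c [-2, 1, -1, -3, -4, 4, 2, 0, 3], r+c [4, 3, 7, 11, 14, 8, 12, 16, 15] are all distinct, so no two queens attack.

(1,3) (2,1) (3,4) (4,7) (5,9) (6,2) (7,5) (8,8) (9,6)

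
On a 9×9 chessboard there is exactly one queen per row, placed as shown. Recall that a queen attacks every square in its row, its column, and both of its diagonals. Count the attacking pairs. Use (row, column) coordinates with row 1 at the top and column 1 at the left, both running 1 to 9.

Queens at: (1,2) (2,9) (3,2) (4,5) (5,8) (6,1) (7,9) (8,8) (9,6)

Same column: (1,2)–(3,2) (column 2); (2,9)–(7,9) (column 9); (5,8)–(8,8) (column 8).
Same diagonal: (1,2)–(4,5) (|1−4| = |2−5| = 3); (7,9)–(8,8) (|7−8| = |9−8| = 1).
Total attacking pairs: 5.

5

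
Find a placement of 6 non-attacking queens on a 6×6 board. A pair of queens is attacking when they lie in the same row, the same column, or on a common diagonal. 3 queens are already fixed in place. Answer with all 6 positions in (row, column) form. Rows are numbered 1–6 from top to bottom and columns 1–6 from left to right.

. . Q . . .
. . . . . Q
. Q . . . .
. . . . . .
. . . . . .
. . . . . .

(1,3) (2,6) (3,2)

(1,3) (2,6) (3,2) (4,5) (5,1) (6,4)

Row 4: attacked by (1,3)→{3,6}; (2,6)→{4,6}; (3,2)→{1,2,3}. Safe: 5. Place at column 5.
Row 5: attacked by (1,3)→{3}; (2,6)→{3,6}; (3,2)→{2,4}; (4,5)→{4,5,6}. Safe: 1. Place at column 1.
Row 6: attacked by (1,3)→{3}; (2,6)→{2,6}; (3,2)→{2,5}; (4,5)→{3,5}; (5,1)→{1,2}. Safe: 4. Place at column 4.
Columns [3, 6, 2, 5, 1, 4], r−c [-2, -4, 1, -1, 4, 2], r+c [4, 8, 5, 9, 6, 10] are all distinct, so no two queens attack.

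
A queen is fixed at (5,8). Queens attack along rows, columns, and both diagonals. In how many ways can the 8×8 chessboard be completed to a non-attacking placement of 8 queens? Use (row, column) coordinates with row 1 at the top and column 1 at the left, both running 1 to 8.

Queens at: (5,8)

Branch on row 1: col 1 → 1; col 2 → 1; col 3 → 4; col 5 → 5; col 6 → 4; col 7 → 3.
Sum: 1 + 1 + 4 + 5 + 4 + 3 = 18.

18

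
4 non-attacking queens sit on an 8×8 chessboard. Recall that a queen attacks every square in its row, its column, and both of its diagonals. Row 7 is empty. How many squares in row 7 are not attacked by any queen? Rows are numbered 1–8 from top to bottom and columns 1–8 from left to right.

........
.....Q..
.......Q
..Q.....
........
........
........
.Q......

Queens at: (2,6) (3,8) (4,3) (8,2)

(2,6) attacks row 7 at column 6 and diagonals 1.
(3,8) attacks row 7 at column 8 and diagonals 4.
(4,3) attacks row 7 at column 3 and diagonals 6.
(8,2) attacks row 7 at column 2 and diagonals 1, 3.
Attacked columns: {1, 2, 3, 4, 6, 8}. Safe: {5, 7}.

2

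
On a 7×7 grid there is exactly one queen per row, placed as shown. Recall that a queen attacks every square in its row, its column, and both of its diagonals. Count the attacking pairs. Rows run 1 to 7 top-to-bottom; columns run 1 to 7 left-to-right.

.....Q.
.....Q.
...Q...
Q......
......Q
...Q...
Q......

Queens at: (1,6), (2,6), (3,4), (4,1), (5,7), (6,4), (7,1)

5

Same column: (1,6)–(2,6) (column 6); (3,4)–(6,4) (column 4); (4,1)–(7,1) (column 1).
Same diagonal: (1,6)–(3,4) (|1−3| = |6−4| = 2); (2,6)–(7,1) (|2−7| = |6−1| = 5).
Total attacking pairs: 5.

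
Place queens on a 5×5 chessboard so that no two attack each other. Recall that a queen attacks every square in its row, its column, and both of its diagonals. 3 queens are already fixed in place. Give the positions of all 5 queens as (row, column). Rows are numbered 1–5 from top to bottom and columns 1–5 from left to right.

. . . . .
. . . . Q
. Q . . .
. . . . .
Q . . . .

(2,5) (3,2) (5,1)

Row 1: attacked by (2,5)→{4,5}; (3,2)→{2,4}; (5,1)→{1,5}. Safe: 3. Place at column 3.
Row 4: attacked by (1,3)→{3}; (2,5)→{3,5}; (3,2)→{1,2,3}; (5,1)→{1,2}. Safe: 4. Place at column 4.
Columns [3, 5, 2, 4, 1], r−c [-2, -3, 1, 0, 4], r+c [4, 7, 5, 8, 6] are all distinct, so no two queens attack.

(1,3) (2,5) (3,2) (4,4) (5,1)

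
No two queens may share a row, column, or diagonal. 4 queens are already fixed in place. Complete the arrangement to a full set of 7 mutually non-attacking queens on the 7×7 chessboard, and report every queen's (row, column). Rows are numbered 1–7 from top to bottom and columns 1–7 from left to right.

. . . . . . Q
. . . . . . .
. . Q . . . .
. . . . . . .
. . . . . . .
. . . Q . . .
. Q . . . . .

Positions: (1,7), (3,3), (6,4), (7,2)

(1,7) (2,5) (3,3) (4,1) (5,6) (6,4) (7,2)

Row 2: attacked by (1,7)→{6,7}; (3,3)→{2,3,4}; (6,4)→{4}; (7,2)→{2,7}. Safe: 1, 5. Place at column 5.
Row 4: attacked by (1,7)→{4,7}; (2,5)→{3,5,7}; (3,3)→{2,3,4}; (6,4)→{2,4,6}; (7,2)→{2,5}. Safe: 1. Place at column 1.
Row 5: attacked by (1,7)→{3,7}; (2,5)→{2,5}; (3,3)→{1,3,5}; (4,1)→{1,2}; (6,4)→{3,4,5}; (7,2)→{2,4}. Safe: 6. Place at column 6.
Columns [7, 5, 3, 1, 6, 4, 2], r−c [-6, -3, 0, 3, -1, 2, 5], r+c [8, 7, 6, 5, 11, 10, 9] are all distinct, so no two queens attack.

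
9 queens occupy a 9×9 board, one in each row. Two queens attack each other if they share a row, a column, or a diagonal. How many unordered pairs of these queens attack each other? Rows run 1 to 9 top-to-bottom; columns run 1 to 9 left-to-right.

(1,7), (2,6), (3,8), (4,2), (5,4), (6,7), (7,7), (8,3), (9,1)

Same column: (1,7)–(6,7) (column 7); (1,7)–(7,7) (column 7); (6,7)–(7,7) (column 7).
Same diagonal: (1,7)–(2,6) (|1−2| = |7−6| = 1); (3,8)–(8,3) (|3−8| = |8−3| = 5).
Total attacking pairs: 5.

5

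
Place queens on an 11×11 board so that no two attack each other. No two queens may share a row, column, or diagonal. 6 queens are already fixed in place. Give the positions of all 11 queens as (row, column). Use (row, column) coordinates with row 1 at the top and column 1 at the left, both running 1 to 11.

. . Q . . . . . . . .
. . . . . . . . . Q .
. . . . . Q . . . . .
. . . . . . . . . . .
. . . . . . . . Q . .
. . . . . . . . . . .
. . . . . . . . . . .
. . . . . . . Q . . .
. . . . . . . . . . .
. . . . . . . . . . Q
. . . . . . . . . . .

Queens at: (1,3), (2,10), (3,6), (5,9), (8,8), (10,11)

Row 4: attacked by (1,3)→{3,6}; (2,10)→{8,10}; (3,6)→{5,6,7}; (5,9)→{8,9,10}; (8,8)→{4,8}; (10,11)→{5,11}. Safe: 1, 2. Place at column 2.
Row 6: attacked by (1,3)→{3,8}; (2,10)→{6,10}; (3,6)→{3,6,9}; (4,2)→{2,4}; (5,9)→{8,9,10}; (8,8)→{6,8,10}; (10,11)→{7,11}. Safe: 1, 5. Place at column 5.
Row 7: attacked by (1,3)→{3,9}; (2,10)→{5,10}; (3,6)→{2,6,10}; (4,2)→{2,5}; (5,9)→{7,9,11}; (6,5)→{4,5,6}; (8,8)→{7,8,9}; (10,11)→{8,11}. Safe: 1. Place at column 1.
Row 9: attacked by (1,3)→{3,11}; (2,10)→{3,10}; (3,6)→{6}; (4,2)→{2,7}; (5,9)→{5,9}; (6,5)→{2,5,8}; (7,1)→{1,3}; (8,8)→{7,8,9}; (10,11)→{10,11}. Safe: 4. Place at column 4.
Row 11: attacked by (1,3)→{3}; (2,10)→{1,10}; (3,6)→{6}; (4,2)→{2,9}; (5,9)→{3,9}; (6,5)→{5,10}; (7,1)→{1,5}; (8,8)→{5,8,11}; (9,4)→{2,4,6}; (10,11)→{10,11}. Safe: 7. Place at column 7.
Columns [3, 10, 6, 2, 9, 5, 1, 8, 4, 11, 7], r−c [-2, -8, -3, 2, -4, 1, 6, 0, 5, -1, 4], r+c [4, 12, 9, 6, 14, 11, 8, 16, 13, 21, 18] are all distinct, so no two queens attack.

(1,3) (2,10) (3,6) (4,2) (5,9) (6,5) (7,1) (8,8) (9,4) (10,11) (11,7)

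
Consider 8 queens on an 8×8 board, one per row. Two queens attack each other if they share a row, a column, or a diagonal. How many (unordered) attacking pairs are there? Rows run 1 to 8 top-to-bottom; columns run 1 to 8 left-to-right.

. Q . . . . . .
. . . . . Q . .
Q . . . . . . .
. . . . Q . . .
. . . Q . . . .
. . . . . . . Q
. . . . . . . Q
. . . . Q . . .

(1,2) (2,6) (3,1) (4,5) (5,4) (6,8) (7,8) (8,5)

Same column: (4,5)–(8,5) (column 5); (6,8)–(7,8) (column 8).
Same diagonal: (1,2)–(4,5) (|1−4| = |2−5| = 3); (1,2)–(7,8) (|1−7| = |2−8| = 6); (4,5)–(5,4) (|4−5| = |5−4| = 1); (4,5)–(7,8) (|4−7| = |5−8| = 3).
Total attacking pairs: 6.

6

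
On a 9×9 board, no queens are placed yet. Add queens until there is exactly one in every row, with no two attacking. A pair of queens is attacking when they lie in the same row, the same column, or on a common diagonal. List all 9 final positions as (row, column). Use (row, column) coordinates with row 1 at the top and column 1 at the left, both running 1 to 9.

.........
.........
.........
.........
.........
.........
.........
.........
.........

(1,6) (2,8) (3,5) (4,2) (5,9) (6,7) (7,4) (8,1) (9,3)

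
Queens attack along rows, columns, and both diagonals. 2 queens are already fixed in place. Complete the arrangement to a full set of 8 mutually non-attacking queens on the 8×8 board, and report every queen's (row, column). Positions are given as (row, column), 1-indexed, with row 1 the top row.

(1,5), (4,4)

Row 2: attacked by (1,5)→{4,5,6}; (4,4)→{2,4,6}. Safe: 1, 3, 7, 8. Place at column 1.
Row 3: attacked by (1,5)→{3,5,7}; (2,1)→{1,2}; (4,4)→{3,4,5}. Safe: 6, 8. Place at column 8.
Row 5: attacked by (1,5)→{1,5}; (2,1)→{1,4}; (3,8)→{6,8}; (4,4)→{3,4,5}. Safe: 2, 7. Place at column 2.
Row 6: attacked by (1,5)→{5}; (2,1)→{1,5}; (3,8)→{5,8}; (4,4)→{2,4,6}; (5,2)→{1,2,3}. Safe: 7. Place at column 7.
Row 7: attacked by (1,5)→{5}; (2,1)→{1,6}; (3,8)→{4,8}; (4,4)→{1,4,7}; (5,2)→{2,4}; (6,7)→{6,7,8}. Safe: 3. Place at column 3.
Row 8: attacked by (1,5)→{5}; (2,1)→{1,7}; (3,8)→{3,8}; (4,4)→{4,8}; (5,2)→{2,5}; (6,7)→{5,7}; (7,3)→{2,3,4}. Safe: 6. Place at column 6.
Columns [5, 1, 8, 4, 2, 7, 3, 6], r−c [-4, 1, -5, 0, 3, -1, 4, 2], r+c [6, 3, 11, 8, 7, 13, 10, 14] are all distinct, so no two queens attack.

(1,5) (2,1) (3,8) (4,4) (5,2) (6,7) (7,3) (8,6)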